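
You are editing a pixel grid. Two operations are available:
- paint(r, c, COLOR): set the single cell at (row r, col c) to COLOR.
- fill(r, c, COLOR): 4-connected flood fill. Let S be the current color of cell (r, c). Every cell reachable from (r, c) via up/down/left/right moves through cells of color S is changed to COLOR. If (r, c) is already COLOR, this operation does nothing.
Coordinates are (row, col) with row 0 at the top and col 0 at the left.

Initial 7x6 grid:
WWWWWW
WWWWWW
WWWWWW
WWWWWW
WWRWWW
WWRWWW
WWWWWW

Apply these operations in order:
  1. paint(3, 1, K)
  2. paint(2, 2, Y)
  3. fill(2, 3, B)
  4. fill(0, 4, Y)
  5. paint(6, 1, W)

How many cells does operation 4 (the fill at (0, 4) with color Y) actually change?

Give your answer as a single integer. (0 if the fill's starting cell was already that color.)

After op 1 paint(3,1,K):
WWWWWW
WWWWWW
WWWWWW
WKWWWW
WWRWWW
WWRWWW
WWWWWW
After op 2 paint(2,2,Y):
WWWWWW
WWWWWW
WWYWWW
WKWWWW
WWRWWW
WWRWWW
WWWWWW
After op 3 fill(2,3,B) [38 cells changed]:
BBBBBB
BBBBBB
BBYBBB
BKBBBB
BBRBBB
BBRBBB
BBBBBB
After op 4 fill(0,4,Y) [38 cells changed]:
YYYYYY
YYYYYY
YYYYYY
YKYYYY
YYRYYY
YYRYYY
YYYYYY

Answer: 38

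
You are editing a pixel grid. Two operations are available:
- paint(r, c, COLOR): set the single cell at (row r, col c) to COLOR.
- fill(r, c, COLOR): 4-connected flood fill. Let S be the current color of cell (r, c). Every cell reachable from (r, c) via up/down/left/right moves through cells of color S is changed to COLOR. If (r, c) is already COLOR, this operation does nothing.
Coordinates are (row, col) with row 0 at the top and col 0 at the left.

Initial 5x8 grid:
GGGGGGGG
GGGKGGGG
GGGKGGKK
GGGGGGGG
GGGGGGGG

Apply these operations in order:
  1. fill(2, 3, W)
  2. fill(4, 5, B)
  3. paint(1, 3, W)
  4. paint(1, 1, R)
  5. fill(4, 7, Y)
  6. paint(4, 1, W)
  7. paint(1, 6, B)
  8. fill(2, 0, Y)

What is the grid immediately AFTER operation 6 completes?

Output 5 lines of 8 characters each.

After op 1 fill(2,3,W) [2 cells changed]:
GGGGGGGG
GGGWGGGG
GGGWGGKK
GGGGGGGG
GGGGGGGG
After op 2 fill(4,5,B) [36 cells changed]:
BBBBBBBB
BBBWBBBB
BBBWBBKK
BBBBBBBB
BBBBBBBB
After op 3 paint(1,3,W):
BBBBBBBB
BBBWBBBB
BBBWBBKK
BBBBBBBB
BBBBBBBB
After op 4 paint(1,1,R):
BBBBBBBB
BRBWBBBB
BBBWBBKK
BBBBBBBB
BBBBBBBB
After op 5 fill(4,7,Y) [35 cells changed]:
YYYYYYYY
YRYWYYYY
YYYWYYKK
YYYYYYYY
YYYYYYYY
After op 6 paint(4,1,W):
YYYYYYYY
YRYWYYYY
YYYWYYKK
YYYYYYYY
YWYYYYYY

Answer: YYYYYYYY
YRYWYYYY
YYYWYYKK
YYYYYYYY
YWYYYYYY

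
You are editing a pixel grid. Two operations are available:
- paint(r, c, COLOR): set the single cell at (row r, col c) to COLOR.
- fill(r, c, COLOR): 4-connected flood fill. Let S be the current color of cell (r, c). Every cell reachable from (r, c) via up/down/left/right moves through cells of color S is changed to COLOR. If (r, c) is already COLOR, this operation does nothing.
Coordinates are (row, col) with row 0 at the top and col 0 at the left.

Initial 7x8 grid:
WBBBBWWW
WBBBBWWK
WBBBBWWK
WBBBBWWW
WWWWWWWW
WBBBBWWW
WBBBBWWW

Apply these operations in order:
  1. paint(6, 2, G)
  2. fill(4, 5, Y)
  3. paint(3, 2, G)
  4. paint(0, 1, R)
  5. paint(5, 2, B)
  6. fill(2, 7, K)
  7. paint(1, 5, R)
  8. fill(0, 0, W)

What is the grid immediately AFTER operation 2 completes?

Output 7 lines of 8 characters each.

After op 1 paint(6,2,G):
WBBBBWWW
WBBBBWWK
WBBBBWWK
WBBBBWWW
WWWWWWWW
WBBBBWWW
WBGBBWWW
After op 2 fill(4,5,Y) [30 cells changed]:
YBBBBYYY
YBBBBYYK
YBBBBYYK
YBBBBYYY
YYYYYYYY
YBBBBYYY
YBGBBYYY

Answer: YBBBBYYY
YBBBBYYK
YBBBBYYK
YBBBBYYY
YYYYYYYY
YBBBBYYY
YBGBBYYY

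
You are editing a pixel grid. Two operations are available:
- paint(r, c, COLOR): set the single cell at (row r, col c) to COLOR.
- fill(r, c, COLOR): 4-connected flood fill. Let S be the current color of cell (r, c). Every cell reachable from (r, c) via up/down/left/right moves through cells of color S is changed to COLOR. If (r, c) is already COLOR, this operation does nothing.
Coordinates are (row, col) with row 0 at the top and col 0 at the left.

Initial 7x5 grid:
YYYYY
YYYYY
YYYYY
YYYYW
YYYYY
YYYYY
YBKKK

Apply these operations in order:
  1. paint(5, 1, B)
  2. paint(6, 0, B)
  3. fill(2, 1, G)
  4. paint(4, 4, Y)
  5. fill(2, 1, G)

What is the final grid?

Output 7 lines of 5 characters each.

Answer: GGGGG
GGGGG
GGGGG
GGGGW
GGGGY
GBGGG
BBKKK

Derivation:
After op 1 paint(5,1,B):
YYYYY
YYYYY
YYYYY
YYYYW
YYYYY
YBYYY
YBKKK
After op 2 paint(6,0,B):
YYYYY
YYYYY
YYYYY
YYYYW
YYYYY
YBYYY
BBKKK
After op 3 fill(2,1,G) [28 cells changed]:
GGGGG
GGGGG
GGGGG
GGGGW
GGGGG
GBGGG
BBKKK
After op 4 paint(4,4,Y):
GGGGG
GGGGG
GGGGG
GGGGW
GGGGY
GBGGG
BBKKK
After op 5 fill(2,1,G) [0 cells changed]:
GGGGG
GGGGG
GGGGG
GGGGW
GGGGY
GBGGG
BBKKK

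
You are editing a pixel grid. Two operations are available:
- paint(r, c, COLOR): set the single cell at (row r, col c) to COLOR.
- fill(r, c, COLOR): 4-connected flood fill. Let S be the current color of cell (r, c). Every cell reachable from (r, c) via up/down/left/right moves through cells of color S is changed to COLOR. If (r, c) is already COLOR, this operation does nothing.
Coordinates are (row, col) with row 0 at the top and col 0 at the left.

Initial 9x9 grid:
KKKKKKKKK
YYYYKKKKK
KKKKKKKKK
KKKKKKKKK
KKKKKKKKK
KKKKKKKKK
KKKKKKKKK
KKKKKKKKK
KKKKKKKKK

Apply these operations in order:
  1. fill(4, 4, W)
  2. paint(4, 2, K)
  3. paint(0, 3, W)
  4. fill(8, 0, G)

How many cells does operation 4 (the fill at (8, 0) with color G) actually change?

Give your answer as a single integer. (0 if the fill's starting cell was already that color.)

After op 1 fill(4,4,W) [77 cells changed]:
WWWWWWWWW
YYYYWWWWW
WWWWWWWWW
WWWWWWWWW
WWWWWWWWW
WWWWWWWWW
WWWWWWWWW
WWWWWWWWW
WWWWWWWWW
After op 2 paint(4,2,K):
WWWWWWWWW
YYYYWWWWW
WWWWWWWWW
WWWWWWWWW
WWKWWWWWW
WWWWWWWWW
WWWWWWWWW
WWWWWWWWW
WWWWWWWWW
After op 3 paint(0,3,W):
WWWWWWWWW
YYYYWWWWW
WWWWWWWWW
WWWWWWWWW
WWKWWWWWW
WWWWWWWWW
WWWWWWWWW
WWWWWWWWW
WWWWWWWWW
After op 4 fill(8,0,G) [76 cells changed]:
GGGGGGGGG
YYYYGGGGG
GGGGGGGGG
GGGGGGGGG
GGKGGGGGG
GGGGGGGGG
GGGGGGGGG
GGGGGGGGG
GGGGGGGGG

Answer: 76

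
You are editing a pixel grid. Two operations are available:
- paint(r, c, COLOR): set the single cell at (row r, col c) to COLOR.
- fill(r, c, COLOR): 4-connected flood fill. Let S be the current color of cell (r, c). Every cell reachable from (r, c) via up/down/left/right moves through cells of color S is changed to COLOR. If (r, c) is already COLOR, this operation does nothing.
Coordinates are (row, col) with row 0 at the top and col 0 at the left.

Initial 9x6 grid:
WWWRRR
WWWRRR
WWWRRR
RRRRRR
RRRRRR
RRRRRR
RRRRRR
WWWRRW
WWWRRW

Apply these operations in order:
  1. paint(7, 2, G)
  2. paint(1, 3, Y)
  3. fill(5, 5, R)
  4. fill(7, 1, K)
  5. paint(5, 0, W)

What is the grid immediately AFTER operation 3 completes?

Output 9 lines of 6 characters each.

Answer: WWWRRR
WWWYRR
WWWRRR
RRRRRR
RRRRRR
RRRRRR
RRRRRR
WWGRRW
WWWRRW

Derivation:
After op 1 paint(7,2,G):
WWWRRR
WWWRRR
WWWRRR
RRRRRR
RRRRRR
RRRRRR
RRRRRR
WWGRRW
WWWRRW
After op 2 paint(1,3,Y):
WWWRRR
WWWYRR
WWWRRR
RRRRRR
RRRRRR
RRRRRR
RRRRRR
WWGRRW
WWWRRW
After op 3 fill(5,5,R) [0 cells changed]:
WWWRRR
WWWYRR
WWWRRR
RRRRRR
RRRRRR
RRRRRR
RRRRRR
WWGRRW
WWWRRW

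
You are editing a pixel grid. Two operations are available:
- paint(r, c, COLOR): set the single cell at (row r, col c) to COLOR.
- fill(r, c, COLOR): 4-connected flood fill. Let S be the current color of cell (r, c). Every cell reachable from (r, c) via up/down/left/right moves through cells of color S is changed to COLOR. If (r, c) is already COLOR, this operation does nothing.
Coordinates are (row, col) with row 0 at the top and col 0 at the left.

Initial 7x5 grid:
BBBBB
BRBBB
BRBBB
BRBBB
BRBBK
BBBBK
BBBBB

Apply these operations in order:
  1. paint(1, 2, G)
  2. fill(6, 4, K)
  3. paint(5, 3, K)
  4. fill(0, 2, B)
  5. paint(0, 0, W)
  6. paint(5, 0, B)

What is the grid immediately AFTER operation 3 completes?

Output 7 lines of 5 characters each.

After op 1 paint(1,2,G):
BBBBB
BRGBB
BRBBB
BRBBB
BRBBK
BBBBK
BBBBB
After op 2 fill(6,4,K) [28 cells changed]:
KKKKK
KRGKK
KRKKK
KRKKK
KRKKK
KKKKK
KKKKK
After op 3 paint(5,3,K):
KKKKK
KRGKK
KRKKK
KRKKK
KRKKK
KKKKK
KKKKK

Answer: KKKKK
KRGKK
KRKKK
KRKKK
KRKKK
KKKKK
KKKKK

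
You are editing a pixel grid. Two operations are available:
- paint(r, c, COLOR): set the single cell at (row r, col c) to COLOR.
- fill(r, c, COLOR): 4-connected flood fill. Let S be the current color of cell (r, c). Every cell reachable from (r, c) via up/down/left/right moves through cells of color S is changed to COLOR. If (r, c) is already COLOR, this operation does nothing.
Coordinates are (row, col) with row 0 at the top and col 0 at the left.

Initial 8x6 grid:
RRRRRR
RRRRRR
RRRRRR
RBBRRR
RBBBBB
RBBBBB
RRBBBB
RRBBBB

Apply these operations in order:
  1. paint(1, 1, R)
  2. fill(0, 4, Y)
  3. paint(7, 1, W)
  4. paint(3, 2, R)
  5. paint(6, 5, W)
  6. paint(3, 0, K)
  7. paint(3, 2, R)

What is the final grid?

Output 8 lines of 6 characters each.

Answer: YYYYYY
YYYYYY
YYYYYY
KBRYYY
YBBBBB
YBBBBB
YYBBBW
YWBBBB

Derivation:
After op 1 paint(1,1,R):
RRRRRR
RRRRRR
RRRRRR
RBBRRR
RBBBBB
RBBBBB
RRBBBB
RRBBBB
After op 2 fill(0,4,Y) [28 cells changed]:
YYYYYY
YYYYYY
YYYYYY
YBBYYY
YBBBBB
YBBBBB
YYBBBB
YYBBBB
After op 3 paint(7,1,W):
YYYYYY
YYYYYY
YYYYYY
YBBYYY
YBBBBB
YBBBBB
YYBBBB
YWBBBB
After op 4 paint(3,2,R):
YYYYYY
YYYYYY
YYYYYY
YBRYYY
YBBBBB
YBBBBB
YYBBBB
YWBBBB
After op 5 paint(6,5,W):
YYYYYY
YYYYYY
YYYYYY
YBRYYY
YBBBBB
YBBBBB
YYBBBW
YWBBBB
After op 6 paint(3,0,K):
YYYYYY
YYYYYY
YYYYYY
KBRYYY
YBBBBB
YBBBBB
YYBBBW
YWBBBB
After op 7 paint(3,2,R):
YYYYYY
YYYYYY
YYYYYY
KBRYYY
YBBBBB
YBBBBB
YYBBBW
YWBBBB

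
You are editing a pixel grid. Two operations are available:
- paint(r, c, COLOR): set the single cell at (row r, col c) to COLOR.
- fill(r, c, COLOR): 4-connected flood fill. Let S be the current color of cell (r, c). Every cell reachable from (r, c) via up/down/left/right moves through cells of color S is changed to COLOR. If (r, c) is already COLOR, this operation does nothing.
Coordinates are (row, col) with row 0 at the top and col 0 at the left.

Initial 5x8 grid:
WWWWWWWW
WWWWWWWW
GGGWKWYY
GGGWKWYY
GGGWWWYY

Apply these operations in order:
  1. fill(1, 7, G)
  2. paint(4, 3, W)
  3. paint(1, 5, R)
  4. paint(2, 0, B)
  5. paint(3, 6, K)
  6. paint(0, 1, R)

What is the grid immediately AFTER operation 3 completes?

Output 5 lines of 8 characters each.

Answer: GGGGGGGG
GGGGGRGG
GGGGKGYY
GGGGKGYY
GGGWGGYY

Derivation:
After op 1 fill(1,7,G) [23 cells changed]:
GGGGGGGG
GGGGGGGG
GGGGKGYY
GGGGKGYY
GGGGGGYY
After op 2 paint(4,3,W):
GGGGGGGG
GGGGGGGG
GGGGKGYY
GGGGKGYY
GGGWGGYY
After op 3 paint(1,5,R):
GGGGGGGG
GGGGGRGG
GGGGKGYY
GGGGKGYY
GGGWGGYY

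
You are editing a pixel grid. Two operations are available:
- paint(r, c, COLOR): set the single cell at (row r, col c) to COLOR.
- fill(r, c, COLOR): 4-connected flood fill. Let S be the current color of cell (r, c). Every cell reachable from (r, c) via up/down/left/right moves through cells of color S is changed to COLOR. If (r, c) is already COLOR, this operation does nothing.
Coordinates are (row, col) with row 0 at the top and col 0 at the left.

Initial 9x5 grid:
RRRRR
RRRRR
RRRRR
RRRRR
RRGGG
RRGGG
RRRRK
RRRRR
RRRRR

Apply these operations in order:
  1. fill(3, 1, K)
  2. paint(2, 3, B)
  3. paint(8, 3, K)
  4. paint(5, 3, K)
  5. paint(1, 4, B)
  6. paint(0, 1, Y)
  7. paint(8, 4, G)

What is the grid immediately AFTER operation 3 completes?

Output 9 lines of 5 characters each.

Answer: KKKKK
KKKKK
KKKBK
KKKKK
KKGGG
KKGGG
KKKKK
KKKKK
KKKKK

Derivation:
After op 1 fill(3,1,K) [38 cells changed]:
KKKKK
KKKKK
KKKKK
KKKKK
KKGGG
KKGGG
KKKKK
KKKKK
KKKKK
After op 2 paint(2,3,B):
KKKKK
KKKKK
KKKBK
KKKKK
KKGGG
KKGGG
KKKKK
KKKKK
KKKKK
After op 3 paint(8,3,K):
KKKKK
KKKKK
KKKBK
KKKKK
KKGGG
KKGGG
KKKKK
KKKKK
KKKKK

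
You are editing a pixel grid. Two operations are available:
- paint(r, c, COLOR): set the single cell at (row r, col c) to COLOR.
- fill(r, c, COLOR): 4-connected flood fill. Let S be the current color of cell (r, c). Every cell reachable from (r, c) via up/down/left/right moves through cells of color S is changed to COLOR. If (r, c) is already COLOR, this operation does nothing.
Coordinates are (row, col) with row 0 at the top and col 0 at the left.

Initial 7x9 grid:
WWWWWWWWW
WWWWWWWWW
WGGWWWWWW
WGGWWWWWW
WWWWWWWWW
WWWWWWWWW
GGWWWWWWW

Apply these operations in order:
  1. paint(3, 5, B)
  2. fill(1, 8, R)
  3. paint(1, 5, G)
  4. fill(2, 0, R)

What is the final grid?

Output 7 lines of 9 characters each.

Answer: RRRRRRRRR
RRRRRGRRR
RGGRRRRRR
RGGRRBRRR
RRRRRRRRR
RRRRRRRRR
GGRRRRRRR

Derivation:
After op 1 paint(3,5,B):
WWWWWWWWW
WWWWWWWWW
WGGWWWWWW
WGGWWBWWW
WWWWWWWWW
WWWWWWWWW
GGWWWWWWW
After op 2 fill(1,8,R) [56 cells changed]:
RRRRRRRRR
RRRRRRRRR
RGGRRRRRR
RGGRRBRRR
RRRRRRRRR
RRRRRRRRR
GGRRRRRRR
After op 3 paint(1,5,G):
RRRRRRRRR
RRRRRGRRR
RGGRRRRRR
RGGRRBRRR
RRRRRRRRR
RRRRRRRRR
GGRRRRRRR
After op 4 fill(2,0,R) [0 cells changed]:
RRRRRRRRR
RRRRRGRRR
RGGRRRRRR
RGGRRBRRR
RRRRRRRRR
RRRRRRRRR
GGRRRRRRR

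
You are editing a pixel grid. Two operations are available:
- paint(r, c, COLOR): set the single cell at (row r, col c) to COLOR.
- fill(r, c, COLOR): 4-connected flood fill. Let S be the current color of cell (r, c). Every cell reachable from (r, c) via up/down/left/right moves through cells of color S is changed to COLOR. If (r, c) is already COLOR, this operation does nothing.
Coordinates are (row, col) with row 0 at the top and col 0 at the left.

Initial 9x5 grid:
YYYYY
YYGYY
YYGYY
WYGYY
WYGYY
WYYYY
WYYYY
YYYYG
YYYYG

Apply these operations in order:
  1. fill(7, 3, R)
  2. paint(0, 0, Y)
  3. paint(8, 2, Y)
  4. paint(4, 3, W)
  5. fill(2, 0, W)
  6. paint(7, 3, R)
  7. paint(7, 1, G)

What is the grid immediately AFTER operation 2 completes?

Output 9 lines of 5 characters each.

Answer: YRRRR
RRGRR
RRGRR
WRGRR
WRGRR
WRRRR
WRRRR
RRRRG
RRRRG

Derivation:
After op 1 fill(7,3,R) [35 cells changed]:
RRRRR
RRGRR
RRGRR
WRGRR
WRGRR
WRRRR
WRRRR
RRRRG
RRRRG
After op 2 paint(0,0,Y):
YRRRR
RRGRR
RRGRR
WRGRR
WRGRR
WRRRR
WRRRR
RRRRG
RRRRG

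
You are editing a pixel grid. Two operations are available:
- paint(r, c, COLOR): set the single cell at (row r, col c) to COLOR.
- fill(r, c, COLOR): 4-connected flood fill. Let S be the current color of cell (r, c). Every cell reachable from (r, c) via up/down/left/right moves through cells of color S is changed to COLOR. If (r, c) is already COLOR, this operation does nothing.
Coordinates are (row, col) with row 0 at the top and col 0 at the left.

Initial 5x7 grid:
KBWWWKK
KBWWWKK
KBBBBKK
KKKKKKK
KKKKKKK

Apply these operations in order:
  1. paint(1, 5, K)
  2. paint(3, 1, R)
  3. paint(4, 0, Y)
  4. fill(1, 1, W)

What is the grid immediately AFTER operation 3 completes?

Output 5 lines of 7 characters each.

After op 1 paint(1,5,K):
KBWWWKK
KBWWWKK
KBBBBKK
KKKKKKK
KKKKKKK
After op 2 paint(3,1,R):
KBWWWKK
KBWWWKK
KBBBBKK
KRKKKKK
KKKKKKK
After op 3 paint(4,0,Y):
KBWWWKK
KBWWWKK
KBBBBKK
KRKKKKK
YKKKKKK

Answer: KBWWWKK
KBWWWKK
KBBBBKK
KRKKKKK
YKKKKKK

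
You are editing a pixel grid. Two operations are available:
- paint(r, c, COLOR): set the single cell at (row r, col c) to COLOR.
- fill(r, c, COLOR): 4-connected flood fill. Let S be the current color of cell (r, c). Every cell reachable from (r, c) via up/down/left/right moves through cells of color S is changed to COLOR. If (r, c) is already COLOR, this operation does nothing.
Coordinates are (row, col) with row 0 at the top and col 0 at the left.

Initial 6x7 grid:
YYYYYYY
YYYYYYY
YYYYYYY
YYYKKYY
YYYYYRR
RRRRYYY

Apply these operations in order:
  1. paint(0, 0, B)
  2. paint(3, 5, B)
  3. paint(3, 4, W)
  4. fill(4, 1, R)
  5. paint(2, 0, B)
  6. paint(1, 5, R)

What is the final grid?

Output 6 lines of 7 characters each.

Answer: BRRRRRR
RRRRRRR
BRRRRRR
RRRKWBR
RRRRRRR
RRRRRRR

Derivation:
After op 1 paint(0,0,B):
BYYYYYY
YYYYYYY
YYYYYYY
YYYKKYY
YYYYYRR
RRRRYYY
After op 2 paint(3,5,B):
BYYYYYY
YYYYYYY
YYYYYYY
YYYKKBY
YYYYYRR
RRRRYYY
After op 3 paint(3,4,W):
BYYYYYY
YYYYYYY
YYYYYYY
YYYKWBY
YYYYYRR
RRRRYYY
After op 4 fill(4,1,R) [32 cells changed]:
BRRRRRR
RRRRRRR
RRRRRRR
RRRKWBR
RRRRRRR
RRRRRRR
After op 5 paint(2,0,B):
BRRRRRR
RRRRRRR
BRRRRRR
RRRKWBR
RRRRRRR
RRRRRRR
After op 6 paint(1,5,R):
BRRRRRR
RRRRRRR
BRRRRRR
RRRKWBR
RRRRRRR
RRRRRRR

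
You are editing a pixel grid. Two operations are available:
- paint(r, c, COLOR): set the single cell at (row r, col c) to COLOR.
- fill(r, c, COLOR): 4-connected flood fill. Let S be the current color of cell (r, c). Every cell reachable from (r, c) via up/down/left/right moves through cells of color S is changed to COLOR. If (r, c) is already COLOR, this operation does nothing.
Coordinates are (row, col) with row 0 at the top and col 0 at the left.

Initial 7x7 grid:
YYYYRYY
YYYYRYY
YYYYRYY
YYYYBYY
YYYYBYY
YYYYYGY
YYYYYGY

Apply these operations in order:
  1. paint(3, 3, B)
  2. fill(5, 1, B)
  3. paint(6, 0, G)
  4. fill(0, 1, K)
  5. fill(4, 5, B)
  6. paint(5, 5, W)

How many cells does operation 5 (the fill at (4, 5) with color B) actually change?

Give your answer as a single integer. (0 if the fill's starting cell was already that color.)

Answer: 12

Derivation:
After op 1 paint(3,3,B):
YYYYRYY
YYYYRYY
YYYYRYY
YYYBBYY
YYYYBYY
YYYYYGY
YYYYYGY
After op 2 fill(5,1,B) [29 cells changed]:
BBBBRYY
BBBBRYY
BBBBRYY
BBBBBYY
BBBBBYY
BBBBBGY
BBBBBGY
After op 3 paint(6,0,G):
BBBBRYY
BBBBRYY
BBBBRYY
BBBBBYY
BBBBBYY
BBBBBGY
GBBBBGY
After op 4 fill(0,1,K) [31 cells changed]:
KKKKRYY
KKKKRYY
KKKKRYY
KKKKKYY
KKKKKYY
KKKKKGY
GKKKKGY
After op 5 fill(4,5,B) [12 cells changed]:
KKKKRBB
KKKKRBB
KKKKRBB
KKKKKBB
KKKKKBB
KKKKKGB
GKKKKGB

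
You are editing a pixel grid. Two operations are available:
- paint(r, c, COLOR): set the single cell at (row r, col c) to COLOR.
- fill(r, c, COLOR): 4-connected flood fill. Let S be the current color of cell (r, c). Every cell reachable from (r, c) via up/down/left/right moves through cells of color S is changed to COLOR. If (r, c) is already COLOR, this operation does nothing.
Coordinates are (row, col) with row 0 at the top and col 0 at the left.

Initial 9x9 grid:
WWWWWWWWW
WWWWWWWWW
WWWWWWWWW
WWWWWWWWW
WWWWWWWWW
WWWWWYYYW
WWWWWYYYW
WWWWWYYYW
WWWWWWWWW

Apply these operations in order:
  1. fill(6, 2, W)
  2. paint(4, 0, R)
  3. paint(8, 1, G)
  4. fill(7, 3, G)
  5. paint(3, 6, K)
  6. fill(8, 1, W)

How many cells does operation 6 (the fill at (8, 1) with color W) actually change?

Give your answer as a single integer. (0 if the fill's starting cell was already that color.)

Answer: 70

Derivation:
After op 1 fill(6,2,W) [0 cells changed]:
WWWWWWWWW
WWWWWWWWW
WWWWWWWWW
WWWWWWWWW
WWWWWWWWW
WWWWWYYYW
WWWWWYYYW
WWWWWYYYW
WWWWWWWWW
After op 2 paint(4,0,R):
WWWWWWWWW
WWWWWWWWW
WWWWWWWWW
WWWWWWWWW
RWWWWWWWW
WWWWWYYYW
WWWWWYYYW
WWWWWYYYW
WWWWWWWWW
After op 3 paint(8,1,G):
WWWWWWWWW
WWWWWWWWW
WWWWWWWWW
WWWWWWWWW
RWWWWWWWW
WWWWWYYYW
WWWWWYYYW
WWWWWYYYW
WGWWWWWWW
After op 4 fill(7,3,G) [70 cells changed]:
GGGGGGGGG
GGGGGGGGG
GGGGGGGGG
GGGGGGGGG
RGGGGGGGG
GGGGGYYYG
GGGGGYYYG
GGGGGYYYG
GGGGGGGGG
After op 5 paint(3,6,K):
GGGGGGGGG
GGGGGGGGG
GGGGGGGGG
GGGGGGKGG
RGGGGGGGG
GGGGGYYYG
GGGGGYYYG
GGGGGYYYG
GGGGGGGGG
After op 6 fill(8,1,W) [70 cells changed]:
WWWWWWWWW
WWWWWWWWW
WWWWWWWWW
WWWWWWKWW
RWWWWWWWW
WWWWWYYYW
WWWWWYYYW
WWWWWYYYW
WWWWWWWWW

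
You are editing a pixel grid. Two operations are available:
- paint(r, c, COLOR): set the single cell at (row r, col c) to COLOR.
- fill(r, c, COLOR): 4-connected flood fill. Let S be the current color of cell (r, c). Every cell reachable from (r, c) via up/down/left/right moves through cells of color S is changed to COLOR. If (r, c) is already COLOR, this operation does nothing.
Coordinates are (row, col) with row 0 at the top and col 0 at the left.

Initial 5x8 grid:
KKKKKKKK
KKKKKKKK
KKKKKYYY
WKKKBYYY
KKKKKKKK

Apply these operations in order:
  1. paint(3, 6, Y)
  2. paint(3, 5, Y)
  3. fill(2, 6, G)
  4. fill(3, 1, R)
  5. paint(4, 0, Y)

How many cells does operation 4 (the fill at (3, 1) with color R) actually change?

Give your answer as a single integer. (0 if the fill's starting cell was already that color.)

After op 1 paint(3,6,Y):
KKKKKKKK
KKKKKKKK
KKKKKYYY
WKKKBYYY
KKKKKKKK
After op 2 paint(3,5,Y):
KKKKKKKK
KKKKKKKK
KKKKKYYY
WKKKBYYY
KKKKKKKK
After op 3 fill(2,6,G) [6 cells changed]:
KKKKKKKK
KKKKKKKK
KKKKKGGG
WKKKBGGG
KKKKKKKK
After op 4 fill(3,1,R) [32 cells changed]:
RRRRRRRR
RRRRRRRR
RRRRRGGG
WRRRBGGG
RRRRRRRR

Answer: 32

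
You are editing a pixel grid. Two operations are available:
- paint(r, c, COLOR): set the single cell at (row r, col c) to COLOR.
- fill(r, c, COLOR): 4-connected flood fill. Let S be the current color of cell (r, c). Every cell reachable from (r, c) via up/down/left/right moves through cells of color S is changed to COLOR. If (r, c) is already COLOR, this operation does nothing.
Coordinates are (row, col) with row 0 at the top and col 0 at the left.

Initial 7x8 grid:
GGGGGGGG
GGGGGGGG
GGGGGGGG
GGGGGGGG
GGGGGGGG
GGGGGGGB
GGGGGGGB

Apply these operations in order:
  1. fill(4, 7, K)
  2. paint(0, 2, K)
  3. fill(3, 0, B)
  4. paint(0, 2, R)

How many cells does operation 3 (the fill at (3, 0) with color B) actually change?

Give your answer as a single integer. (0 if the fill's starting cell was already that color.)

After op 1 fill(4,7,K) [54 cells changed]:
KKKKKKKK
KKKKKKKK
KKKKKKKK
KKKKKKKK
KKKKKKKK
KKKKKKKB
KKKKKKKB
After op 2 paint(0,2,K):
KKKKKKKK
KKKKKKKK
KKKKKKKK
KKKKKKKK
KKKKKKKK
KKKKKKKB
KKKKKKKB
After op 3 fill(3,0,B) [54 cells changed]:
BBBBBBBB
BBBBBBBB
BBBBBBBB
BBBBBBBB
BBBBBBBB
BBBBBBBB
BBBBBBBB

Answer: 54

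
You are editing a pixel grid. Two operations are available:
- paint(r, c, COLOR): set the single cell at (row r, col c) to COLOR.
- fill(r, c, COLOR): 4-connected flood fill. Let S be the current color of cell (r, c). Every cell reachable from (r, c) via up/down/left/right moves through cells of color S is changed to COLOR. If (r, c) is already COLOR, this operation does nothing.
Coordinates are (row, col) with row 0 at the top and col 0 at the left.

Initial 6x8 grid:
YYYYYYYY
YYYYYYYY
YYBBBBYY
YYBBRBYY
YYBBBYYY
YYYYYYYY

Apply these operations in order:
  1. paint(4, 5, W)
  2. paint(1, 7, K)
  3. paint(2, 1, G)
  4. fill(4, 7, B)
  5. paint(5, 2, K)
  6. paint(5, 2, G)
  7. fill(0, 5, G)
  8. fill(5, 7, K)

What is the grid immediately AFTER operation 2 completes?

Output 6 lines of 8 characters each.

Answer: YYYYYYYY
YYYYYYYK
YYBBBBYY
YYBBRBYY
YYBBBWYY
YYYYYYYY

Derivation:
After op 1 paint(4,5,W):
YYYYYYYY
YYYYYYYY
YYBBBBYY
YYBBRBYY
YYBBBWYY
YYYYYYYY
After op 2 paint(1,7,K):
YYYYYYYY
YYYYYYYK
YYBBBBYY
YYBBRBYY
YYBBBWYY
YYYYYYYY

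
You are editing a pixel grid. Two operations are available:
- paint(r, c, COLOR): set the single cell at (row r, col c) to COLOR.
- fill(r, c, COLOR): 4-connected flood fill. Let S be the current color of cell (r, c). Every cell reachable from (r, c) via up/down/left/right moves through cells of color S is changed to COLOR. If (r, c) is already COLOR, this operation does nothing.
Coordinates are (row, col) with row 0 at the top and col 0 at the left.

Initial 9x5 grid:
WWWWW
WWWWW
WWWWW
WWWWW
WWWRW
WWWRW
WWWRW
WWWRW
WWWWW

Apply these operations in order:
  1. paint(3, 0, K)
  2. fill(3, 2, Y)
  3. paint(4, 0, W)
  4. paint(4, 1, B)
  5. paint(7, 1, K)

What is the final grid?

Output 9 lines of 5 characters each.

After op 1 paint(3,0,K):
WWWWW
WWWWW
WWWWW
KWWWW
WWWRW
WWWRW
WWWRW
WWWRW
WWWWW
After op 2 fill(3,2,Y) [40 cells changed]:
YYYYY
YYYYY
YYYYY
KYYYY
YYYRY
YYYRY
YYYRY
YYYRY
YYYYY
After op 3 paint(4,0,W):
YYYYY
YYYYY
YYYYY
KYYYY
WYYRY
YYYRY
YYYRY
YYYRY
YYYYY
After op 4 paint(4,1,B):
YYYYY
YYYYY
YYYYY
KYYYY
WBYRY
YYYRY
YYYRY
YYYRY
YYYYY
After op 5 paint(7,1,K):
YYYYY
YYYYY
YYYYY
KYYYY
WBYRY
YYYRY
YYYRY
YKYRY
YYYYY

Answer: YYYYY
YYYYY
YYYYY
KYYYY
WBYRY
YYYRY
YYYRY
YKYRY
YYYYY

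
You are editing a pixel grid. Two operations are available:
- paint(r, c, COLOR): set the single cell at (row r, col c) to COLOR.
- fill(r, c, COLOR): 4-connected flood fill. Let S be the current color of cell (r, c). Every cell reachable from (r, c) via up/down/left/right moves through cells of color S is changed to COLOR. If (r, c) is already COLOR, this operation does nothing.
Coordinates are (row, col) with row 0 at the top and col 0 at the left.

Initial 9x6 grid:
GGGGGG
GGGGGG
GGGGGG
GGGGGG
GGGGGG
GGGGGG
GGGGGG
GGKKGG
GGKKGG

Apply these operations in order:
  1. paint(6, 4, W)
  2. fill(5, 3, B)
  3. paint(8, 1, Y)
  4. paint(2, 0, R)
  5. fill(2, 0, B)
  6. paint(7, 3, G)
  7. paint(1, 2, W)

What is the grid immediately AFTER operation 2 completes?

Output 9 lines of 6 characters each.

Answer: BBBBBB
BBBBBB
BBBBBB
BBBBBB
BBBBBB
BBBBBB
BBBBWB
BBKKBB
BBKKBB

Derivation:
After op 1 paint(6,4,W):
GGGGGG
GGGGGG
GGGGGG
GGGGGG
GGGGGG
GGGGGG
GGGGWG
GGKKGG
GGKKGG
After op 2 fill(5,3,B) [49 cells changed]:
BBBBBB
BBBBBB
BBBBBB
BBBBBB
BBBBBB
BBBBBB
BBBBWB
BBKKBB
BBKKBB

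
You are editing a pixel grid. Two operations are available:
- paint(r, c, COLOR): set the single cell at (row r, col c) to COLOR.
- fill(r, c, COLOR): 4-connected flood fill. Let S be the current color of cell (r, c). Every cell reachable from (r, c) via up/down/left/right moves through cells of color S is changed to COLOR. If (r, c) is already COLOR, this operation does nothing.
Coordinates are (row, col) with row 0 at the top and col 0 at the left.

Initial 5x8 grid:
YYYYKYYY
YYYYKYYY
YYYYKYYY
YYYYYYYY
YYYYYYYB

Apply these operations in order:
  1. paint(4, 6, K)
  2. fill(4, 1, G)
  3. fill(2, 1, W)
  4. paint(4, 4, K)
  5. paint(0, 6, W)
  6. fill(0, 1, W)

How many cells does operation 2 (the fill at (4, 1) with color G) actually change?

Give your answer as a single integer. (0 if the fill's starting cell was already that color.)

Answer: 35

Derivation:
After op 1 paint(4,6,K):
YYYYKYYY
YYYYKYYY
YYYYKYYY
YYYYYYYY
YYYYYYKB
After op 2 fill(4,1,G) [35 cells changed]:
GGGGKGGG
GGGGKGGG
GGGGKGGG
GGGGGGGG
GGGGGGKB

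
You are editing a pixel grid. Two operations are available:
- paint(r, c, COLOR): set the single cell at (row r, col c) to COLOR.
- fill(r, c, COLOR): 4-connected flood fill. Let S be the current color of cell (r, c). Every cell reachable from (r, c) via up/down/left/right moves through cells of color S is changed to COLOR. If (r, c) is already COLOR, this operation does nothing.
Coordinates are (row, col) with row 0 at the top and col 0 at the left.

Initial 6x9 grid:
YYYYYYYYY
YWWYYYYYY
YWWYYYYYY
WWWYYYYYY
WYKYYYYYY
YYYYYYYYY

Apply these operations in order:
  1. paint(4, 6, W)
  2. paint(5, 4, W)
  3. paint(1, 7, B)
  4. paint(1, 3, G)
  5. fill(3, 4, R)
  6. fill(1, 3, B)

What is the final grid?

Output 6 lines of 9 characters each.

After op 1 paint(4,6,W):
YYYYYYYYY
YWWYYYYYY
YWWYYYYYY
WWWYYYYYY
WYKYYYWYY
YYYYYYYYY
After op 2 paint(5,4,W):
YYYYYYYYY
YWWYYYYYY
YWWYYYYYY
WWWYYYYYY
WYKYYYWYY
YYYYWYYYY
After op 3 paint(1,7,B):
YYYYYYYYY
YWWYYYYBY
YWWYYYYYY
WWWYYYYYY
WYKYYYWYY
YYYYWYYYY
After op 4 paint(1,3,G):
YYYYYYYYY
YWWGYYYBY
YWWYYYYYY
WWWYYYYYY
WYKYYYWYY
YYYYWYYYY
After op 5 fill(3,4,R) [41 cells changed]:
RRRRRRRRR
RWWGRRRBR
RWWRRRRRR
WWWRRRRRR
WRKRRRWRR
RRRRWRRRR
After op 6 fill(1,3,B) [1 cells changed]:
RRRRRRRRR
RWWBRRRBR
RWWRRRRRR
WWWRRRRRR
WRKRRRWRR
RRRRWRRRR

Answer: RRRRRRRRR
RWWBRRRBR
RWWRRRRRR
WWWRRRRRR
WRKRRRWRR
RRRRWRRRR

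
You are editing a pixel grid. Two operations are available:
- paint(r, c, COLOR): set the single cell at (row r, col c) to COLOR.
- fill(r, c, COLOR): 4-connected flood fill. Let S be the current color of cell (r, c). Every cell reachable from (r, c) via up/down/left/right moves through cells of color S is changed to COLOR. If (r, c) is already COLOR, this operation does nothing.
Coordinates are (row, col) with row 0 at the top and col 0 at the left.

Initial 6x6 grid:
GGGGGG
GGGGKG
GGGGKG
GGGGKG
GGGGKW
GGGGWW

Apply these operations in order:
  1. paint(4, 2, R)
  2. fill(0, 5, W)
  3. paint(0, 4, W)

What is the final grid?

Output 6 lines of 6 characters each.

After op 1 paint(4,2,R):
GGGGGG
GGGGKG
GGGGKG
GGGGKG
GGRGKW
GGGGWW
After op 2 fill(0,5,W) [28 cells changed]:
WWWWWW
WWWWKW
WWWWKW
WWWWKW
WWRWKW
WWWWWW
After op 3 paint(0,4,W):
WWWWWW
WWWWKW
WWWWKW
WWWWKW
WWRWKW
WWWWWW

Answer: WWWWWW
WWWWKW
WWWWKW
WWWWKW
WWRWKW
WWWWWW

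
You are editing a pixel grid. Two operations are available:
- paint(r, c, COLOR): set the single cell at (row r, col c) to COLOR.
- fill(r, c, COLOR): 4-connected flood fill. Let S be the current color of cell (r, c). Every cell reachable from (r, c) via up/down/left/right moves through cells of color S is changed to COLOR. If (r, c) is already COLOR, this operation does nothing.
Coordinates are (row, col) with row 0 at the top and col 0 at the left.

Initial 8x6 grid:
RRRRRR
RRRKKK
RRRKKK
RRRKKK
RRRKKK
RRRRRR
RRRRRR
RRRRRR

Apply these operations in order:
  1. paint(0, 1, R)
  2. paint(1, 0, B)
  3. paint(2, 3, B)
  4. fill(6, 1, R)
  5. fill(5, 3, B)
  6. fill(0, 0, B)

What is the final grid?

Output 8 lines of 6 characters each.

After op 1 paint(0,1,R):
RRRRRR
RRRKKK
RRRKKK
RRRKKK
RRRKKK
RRRRRR
RRRRRR
RRRRRR
After op 2 paint(1,0,B):
RRRRRR
BRRKKK
RRRKKK
RRRKKK
RRRKKK
RRRRRR
RRRRRR
RRRRRR
After op 3 paint(2,3,B):
RRRRRR
BRRKKK
RRRBKK
RRRKKK
RRRKKK
RRRRRR
RRRRRR
RRRRRR
After op 4 fill(6,1,R) [0 cells changed]:
RRRRRR
BRRKKK
RRRBKK
RRRKKK
RRRKKK
RRRRRR
RRRRRR
RRRRRR
After op 5 fill(5,3,B) [35 cells changed]:
BBBBBB
BBBKKK
BBBBKK
BBBKKK
BBBKKK
BBBBBB
BBBBBB
BBBBBB
After op 6 fill(0,0,B) [0 cells changed]:
BBBBBB
BBBKKK
BBBBKK
BBBKKK
BBBKKK
BBBBBB
BBBBBB
BBBBBB

Answer: BBBBBB
BBBKKK
BBBBKK
BBBKKK
BBBKKK
BBBBBB
BBBBBB
BBBBBB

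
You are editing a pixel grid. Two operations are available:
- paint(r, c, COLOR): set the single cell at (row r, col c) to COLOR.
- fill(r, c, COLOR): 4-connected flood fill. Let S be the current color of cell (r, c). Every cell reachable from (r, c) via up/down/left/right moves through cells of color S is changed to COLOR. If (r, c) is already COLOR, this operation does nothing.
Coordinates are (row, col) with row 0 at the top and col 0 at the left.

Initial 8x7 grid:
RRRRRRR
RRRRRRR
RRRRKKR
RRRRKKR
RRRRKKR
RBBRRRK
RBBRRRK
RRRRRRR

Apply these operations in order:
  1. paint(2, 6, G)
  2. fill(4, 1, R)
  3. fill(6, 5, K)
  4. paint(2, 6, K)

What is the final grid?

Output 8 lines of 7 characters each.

After op 1 paint(2,6,G):
RRRRRRR
RRRRRRR
RRRRKKG
RRRRKKR
RRRRKKR
RBBRRRK
RBBRRRK
RRRRRRR
After op 2 fill(4,1,R) [0 cells changed]:
RRRRRRR
RRRRRRR
RRRRKKG
RRRRKKR
RRRRKKR
RBBRRRK
RBBRRRK
RRRRRRR
After op 3 fill(6,5,K) [41 cells changed]:
KKKKKKK
KKKKKKK
KKKKKKG
KKKKKKR
KKKKKKR
KBBKKKK
KBBKKKK
KKKKKKK
After op 4 paint(2,6,K):
KKKKKKK
KKKKKKK
KKKKKKK
KKKKKKR
KKKKKKR
KBBKKKK
KBBKKKK
KKKKKKK

Answer: KKKKKKK
KKKKKKK
KKKKKKK
KKKKKKR
KKKKKKR
KBBKKKK
KBBKKKK
KKKKKKK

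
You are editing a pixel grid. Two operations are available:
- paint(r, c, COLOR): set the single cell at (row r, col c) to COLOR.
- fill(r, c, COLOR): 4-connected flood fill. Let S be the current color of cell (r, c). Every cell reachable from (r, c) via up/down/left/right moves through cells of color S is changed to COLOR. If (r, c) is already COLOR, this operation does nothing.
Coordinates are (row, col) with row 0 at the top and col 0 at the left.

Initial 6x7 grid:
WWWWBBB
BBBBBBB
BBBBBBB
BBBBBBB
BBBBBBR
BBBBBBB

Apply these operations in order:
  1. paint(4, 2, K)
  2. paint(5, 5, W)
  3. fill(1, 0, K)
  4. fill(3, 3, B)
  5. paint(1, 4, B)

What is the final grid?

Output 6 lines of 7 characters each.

After op 1 paint(4,2,K):
WWWWBBB
BBBBBBB
BBBBBBB
BBBBBBB
BBKBBBR
BBBBBBB
After op 2 paint(5,5,W):
WWWWBBB
BBBBBBB
BBBBBBB
BBBBBBB
BBKBBBR
BBBBBWB
After op 3 fill(1,0,K) [34 cells changed]:
WWWWKKK
KKKKKKK
KKKKKKK
KKKKKKK
KKKKKKR
KKKKKWB
After op 4 fill(3,3,B) [35 cells changed]:
WWWWBBB
BBBBBBB
BBBBBBB
BBBBBBB
BBBBBBR
BBBBBWB
After op 5 paint(1,4,B):
WWWWBBB
BBBBBBB
BBBBBBB
BBBBBBB
BBBBBBR
BBBBBWB

Answer: WWWWBBB
BBBBBBB
BBBBBBB
BBBBBBB
BBBBBBR
BBBBBWB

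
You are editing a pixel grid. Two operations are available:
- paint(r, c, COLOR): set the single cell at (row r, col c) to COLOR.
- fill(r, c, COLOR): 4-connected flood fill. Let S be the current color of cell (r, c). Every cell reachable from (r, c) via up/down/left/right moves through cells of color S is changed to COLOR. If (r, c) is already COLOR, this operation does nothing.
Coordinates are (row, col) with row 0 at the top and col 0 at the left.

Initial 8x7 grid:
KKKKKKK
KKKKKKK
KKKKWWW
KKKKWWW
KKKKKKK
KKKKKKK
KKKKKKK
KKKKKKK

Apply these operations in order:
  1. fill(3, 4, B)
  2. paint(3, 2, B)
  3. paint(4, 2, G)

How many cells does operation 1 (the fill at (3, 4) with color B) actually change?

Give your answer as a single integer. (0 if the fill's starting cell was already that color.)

Answer: 6

Derivation:
After op 1 fill(3,4,B) [6 cells changed]:
KKKKKKK
KKKKKKK
KKKKBBB
KKKKBBB
KKKKKKK
KKKKKKK
KKKKKKK
KKKKKKK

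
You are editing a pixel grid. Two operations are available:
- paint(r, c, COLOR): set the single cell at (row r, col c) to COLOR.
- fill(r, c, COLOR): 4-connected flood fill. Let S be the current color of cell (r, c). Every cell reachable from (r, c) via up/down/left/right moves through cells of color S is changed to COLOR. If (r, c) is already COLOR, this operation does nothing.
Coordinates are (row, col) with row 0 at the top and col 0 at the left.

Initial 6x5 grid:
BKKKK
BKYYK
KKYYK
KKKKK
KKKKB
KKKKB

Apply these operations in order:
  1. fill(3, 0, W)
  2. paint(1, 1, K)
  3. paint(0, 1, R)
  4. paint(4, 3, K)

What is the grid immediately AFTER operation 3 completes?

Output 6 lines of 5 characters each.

After op 1 fill(3,0,W) [22 cells changed]:
BWWWW
BWYYW
WWYYW
WWWWW
WWWWB
WWWWB
After op 2 paint(1,1,K):
BWWWW
BKYYW
WWYYW
WWWWW
WWWWB
WWWWB
After op 3 paint(0,1,R):
BRWWW
BKYYW
WWYYW
WWWWW
WWWWB
WWWWB

Answer: BRWWW
BKYYW
WWYYW
WWWWW
WWWWB
WWWWB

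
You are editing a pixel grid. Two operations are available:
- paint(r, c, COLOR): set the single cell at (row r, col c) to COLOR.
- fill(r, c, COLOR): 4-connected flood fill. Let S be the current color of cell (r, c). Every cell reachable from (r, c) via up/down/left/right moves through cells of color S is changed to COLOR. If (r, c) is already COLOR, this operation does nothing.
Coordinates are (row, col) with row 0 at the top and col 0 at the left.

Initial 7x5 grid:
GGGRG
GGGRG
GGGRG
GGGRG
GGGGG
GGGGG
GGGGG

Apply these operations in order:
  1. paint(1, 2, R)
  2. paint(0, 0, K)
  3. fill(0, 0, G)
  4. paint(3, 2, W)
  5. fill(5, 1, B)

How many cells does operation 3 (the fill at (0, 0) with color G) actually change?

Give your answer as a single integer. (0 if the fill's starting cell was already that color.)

Answer: 1

Derivation:
After op 1 paint(1,2,R):
GGGRG
GGRRG
GGGRG
GGGRG
GGGGG
GGGGG
GGGGG
After op 2 paint(0,0,K):
KGGRG
GGRRG
GGGRG
GGGRG
GGGGG
GGGGG
GGGGG
After op 3 fill(0,0,G) [1 cells changed]:
GGGRG
GGRRG
GGGRG
GGGRG
GGGGG
GGGGG
GGGGG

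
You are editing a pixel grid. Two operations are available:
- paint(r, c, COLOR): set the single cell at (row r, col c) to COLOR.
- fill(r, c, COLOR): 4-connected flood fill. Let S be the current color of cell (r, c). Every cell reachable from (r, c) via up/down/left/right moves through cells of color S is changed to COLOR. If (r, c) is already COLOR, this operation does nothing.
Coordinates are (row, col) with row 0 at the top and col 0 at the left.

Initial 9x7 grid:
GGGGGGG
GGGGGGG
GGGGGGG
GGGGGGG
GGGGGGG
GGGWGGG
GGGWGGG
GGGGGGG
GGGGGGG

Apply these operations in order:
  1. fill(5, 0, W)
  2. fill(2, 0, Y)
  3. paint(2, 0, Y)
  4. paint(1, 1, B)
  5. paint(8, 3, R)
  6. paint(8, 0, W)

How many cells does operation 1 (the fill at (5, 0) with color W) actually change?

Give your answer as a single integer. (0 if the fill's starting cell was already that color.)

Answer: 61

Derivation:
After op 1 fill(5,0,W) [61 cells changed]:
WWWWWWW
WWWWWWW
WWWWWWW
WWWWWWW
WWWWWWW
WWWWWWW
WWWWWWW
WWWWWWW
WWWWWWW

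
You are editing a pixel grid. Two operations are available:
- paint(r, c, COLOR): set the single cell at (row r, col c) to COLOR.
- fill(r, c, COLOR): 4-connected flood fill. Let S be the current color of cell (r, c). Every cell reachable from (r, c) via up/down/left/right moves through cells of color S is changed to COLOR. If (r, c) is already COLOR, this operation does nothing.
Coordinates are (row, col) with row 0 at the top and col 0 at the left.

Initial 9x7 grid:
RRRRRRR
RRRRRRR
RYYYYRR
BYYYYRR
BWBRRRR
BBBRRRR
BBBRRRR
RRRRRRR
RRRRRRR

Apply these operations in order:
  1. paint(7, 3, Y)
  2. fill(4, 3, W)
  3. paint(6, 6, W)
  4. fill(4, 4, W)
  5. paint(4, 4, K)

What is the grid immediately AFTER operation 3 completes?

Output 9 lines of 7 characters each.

After op 1 paint(7,3,Y):
RRRRRRR
RRRRRRR
RYYYYRR
BYYYYRR
BWBRRRR
BBBRRRR
BBBRRRR
RRRYRRR
RRRRRRR
After op 2 fill(4,3,W) [44 cells changed]:
WWWWWWW
WWWWWWW
WYYYYWW
BYYYYWW
BWBWWWW
BBBWWWW
BBBWWWW
WWWYWWW
WWWWWWW
After op 3 paint(6,6,W):
WWWWWWW
WWWWWWW
WYYYYWW
BYYYYWW
BWBWWWW
BBBWWWW
BBBWWWW
WWWYWWW
WWWWWWW

Answer: WWWWWWW
WWWWWWW
WYYYYWW
BYYYYWW
BWBWWWW
BBBWWWW
BBBWWWW
WWWYWWW
WWWWWWW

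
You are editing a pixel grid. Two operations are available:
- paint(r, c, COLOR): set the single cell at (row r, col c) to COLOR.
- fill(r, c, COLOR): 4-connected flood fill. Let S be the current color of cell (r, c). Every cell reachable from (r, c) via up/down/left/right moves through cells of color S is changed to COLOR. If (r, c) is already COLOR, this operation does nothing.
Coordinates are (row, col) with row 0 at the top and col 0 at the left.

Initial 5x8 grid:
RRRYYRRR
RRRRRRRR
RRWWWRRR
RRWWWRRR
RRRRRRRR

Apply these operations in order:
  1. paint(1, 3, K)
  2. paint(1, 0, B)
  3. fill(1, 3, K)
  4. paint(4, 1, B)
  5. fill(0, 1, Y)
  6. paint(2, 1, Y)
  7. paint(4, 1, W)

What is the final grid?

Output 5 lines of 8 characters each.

After op 1 paint(1,3,K):
RRRYYRRR
RRRKRRRR
RRWWWRRR
RRWWWRRR
RRRRRRRR
After op 2 paint(1,0,B):
RRRYYRRR
BRRKRRRR
RRWWWRRR
RRWWWRRR
RRRRRRRR
After op 3 fill(1,3,K) [0 cells changed]:
RRRYYRRR
BRRKRRRR
RRWWWRRR
RRWWWRRR
RRRRRRRR
After op 4 paint(4,1,B):
RRRYYRRR
BRRKRRRR
RRWWWRRR
RRWWWRRR
RBRRRRRR
After op 5 fill(0,1,Y) [10 cells changed]:
YYYYYRRR
BYYKRRRR
YYWWWRRR
YYWWWRRR
YBRRRRRR
After op 6 paint(2,1,Y):
YYYYYRRR
BYYKRRRR
YYWWWRRR
YYWWWRRR
YBRRRRRR
After op 7 paint(4,1,W):
YYYYYRRR
BYYKRRRR
YYWWWRRR
YYWWWRRR
YWRRRRRR

Answer: YYYYYRRR
BYYKRRRR
YYWWWRRR
YYWWWRRR
YWRRRRRR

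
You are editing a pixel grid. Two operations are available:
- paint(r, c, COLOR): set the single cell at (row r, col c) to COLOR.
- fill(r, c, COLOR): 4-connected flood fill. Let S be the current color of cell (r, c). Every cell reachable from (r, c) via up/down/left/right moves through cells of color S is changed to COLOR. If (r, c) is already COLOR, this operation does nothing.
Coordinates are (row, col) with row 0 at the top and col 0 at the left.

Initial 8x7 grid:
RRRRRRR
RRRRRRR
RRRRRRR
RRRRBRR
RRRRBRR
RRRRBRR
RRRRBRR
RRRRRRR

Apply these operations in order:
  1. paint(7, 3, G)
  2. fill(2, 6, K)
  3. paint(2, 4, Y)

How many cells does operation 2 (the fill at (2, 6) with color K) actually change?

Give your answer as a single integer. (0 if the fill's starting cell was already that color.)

Answer: 51

Derivation:
After op 1 paint(7,3,G):
RRRRRRR
RRRRRRR
RRRRRRR
RRRRBRR
RRRRBRR
RRRRBRR
RRRRBRR
RRRGRRR
After op 2 fill(2,6,K) [51 cells changed]:
KKKKKKK
KKKKKKK
KKKKKKK
KKKKBKK
KKKKBKK
KKKKBKK
KKKKBKK
KKKGKKK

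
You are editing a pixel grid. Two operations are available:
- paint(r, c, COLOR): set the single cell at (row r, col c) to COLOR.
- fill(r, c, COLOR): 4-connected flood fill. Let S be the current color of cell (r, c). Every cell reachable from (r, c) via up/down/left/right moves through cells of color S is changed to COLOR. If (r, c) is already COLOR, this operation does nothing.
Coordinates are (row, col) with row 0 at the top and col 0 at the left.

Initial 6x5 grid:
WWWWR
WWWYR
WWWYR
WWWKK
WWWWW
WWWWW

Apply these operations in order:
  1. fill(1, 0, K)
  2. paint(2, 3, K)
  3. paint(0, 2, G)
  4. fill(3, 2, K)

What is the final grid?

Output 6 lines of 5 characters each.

After op 1 fill(1,0,K) [23 cells changed]:
KKKKR
KKKYR
KKKYR
KKKKK
KKKKK
KKKKK
After op 2 paint(2,3,K):
KKKKR
KKKYR
KKKKR
KKKKK
KKKKK
KKKKK
After op 3 paint(0,2,G):
KKGKR
KKKYR
KKKKR
KKKKK
KKKKK
KKKKK
After op 4 fill(3,2,K) [0 cells changed]:
KKGKR
KKKYR
KKKKR
KKKKK
KKKKK
KKKKK

Answer: KKGKR
KKKYR
KKKKR
KKKKK
KKKKK
KKKKK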